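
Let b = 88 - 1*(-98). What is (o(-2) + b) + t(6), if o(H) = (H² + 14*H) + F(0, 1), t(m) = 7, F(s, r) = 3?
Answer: 172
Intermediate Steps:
b = 186 (b = 88 + 98 = 186)
o(H) = 3 + H² + 14*H (o(H) = (H² + 14*H) + 3 = 3 + H² + 14*H)
(o(-2) + b) + t(6) = ((3 + (-2)² + 14*(-2)) + 186) + 7 = ((3 + 4 - 28) + 186) + 7 = (-21 + 186) + 7 = 165 + 7 = 172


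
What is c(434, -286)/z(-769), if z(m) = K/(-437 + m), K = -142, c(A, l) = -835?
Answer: -503505/71 ≈ -7091.6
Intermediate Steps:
z(m) = -142/(-437 + m)
c(434, -286)/z(-769) = -835/((-142/(-437 - 769))) = -835/((-142/(-1206))) = -835/((-142*(-1/1206))) = -835/71/603 = -835*603/71 = -503505/71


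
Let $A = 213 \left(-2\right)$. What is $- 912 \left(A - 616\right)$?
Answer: $950304$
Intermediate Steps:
$A = -426$
$- 912 \left(A - 616\right) = - 912 \left(-426 - 616\right) = \left(-912\right) \left(-1042\right) = 950304$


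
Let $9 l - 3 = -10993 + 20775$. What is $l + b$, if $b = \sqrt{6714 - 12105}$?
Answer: $\frac{9785}{9} + 3 i \sqrt{599} \approx 1087.2 + 73.423 i$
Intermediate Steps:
$l = \frac{9785}{9}$ ($l = \frac{1}{3} + \frac{-10993 + 20775}{9} = \frac{1}{3} + \frac{1}{9} \cdot 9782 = \frac{1}{3} + \frac{9782}{9} = \frac{9785}{9} \approx 1087.2$)
$b = 3 i \sqrt{599}$ ($b = \sqrt{-5391} = 3 i \sqrt{599} \approx 73.423 i$)
$l + b = \frac{9785}{9} + 3 i \sqrt{599}$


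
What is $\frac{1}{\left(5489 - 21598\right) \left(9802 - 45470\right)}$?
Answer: $\frac{1}{574575812} \approx 1.7404 \cdot 10^{-9}$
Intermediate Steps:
$\frac{1}{\left(5489 - 21598\right) \left(9802 - 45470\right)} = \frac{1}{\left(-16109\right) \left(9802 - 45470\right)} = \frac{1}{\left(-16109\right) \left(-35668\right)} = \frac{1}{574575812}$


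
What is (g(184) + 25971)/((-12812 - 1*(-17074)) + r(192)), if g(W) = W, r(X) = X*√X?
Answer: 55736305/5543378 - 10043520*√3/2771689 ≈ 3.7783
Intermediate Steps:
r(X) = X^(3/2)
(g(184) + 25971)/((-12812 - 1*(-17074)) + r(192)) = (184 + 25971)/((-12812 - 1*(-17074)) + 192^(3/2)) = 26155/((-12812 + 17074) + 1536*√3) = 26155/(4262 + 1536*√3)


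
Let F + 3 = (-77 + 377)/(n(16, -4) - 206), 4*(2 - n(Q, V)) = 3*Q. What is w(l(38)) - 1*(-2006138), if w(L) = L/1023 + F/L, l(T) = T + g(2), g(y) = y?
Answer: 492546984421/245520 ≈ 2.0061e+6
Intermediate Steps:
n(Q, V) = 2 - 3*Q/4
F = -79/18 (F = -3 + (-77 + 377)/((2 - ¾*16) - 206) = -3 + 300/((2 - 12) - 206) = -3 + 300/(-10 - 206) = -3 + 300/(-216) = -3 + 300*(-1/216) = -3 - 25/18 = -79/18 ≈ -4.3889)
l(T) = 2 + T (l(T) = T + 2 = 2 + T)
w(L) = -79/(18*L) + L/1023 (w(L) = L/1023 - 79/(18*L) = -79/(18*L) + L/1023)
w(l(38)) - 1*(-2006138) = (-79/(18*(2 + 38)) + (2 + 38)/1023) - 1*(-2006138) = (-79/18/40 + (1/1023)*40) + 2006138 = (-79/18*1/40 + 40/1023) + 2006138 = (-79/720 + 40/1023) + 2006138 = -17339/245520 + 2006138 = 492546984421/245520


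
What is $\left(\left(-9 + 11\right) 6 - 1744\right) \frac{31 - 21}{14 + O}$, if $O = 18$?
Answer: $- \frac{2165}{4} \approx -541.25$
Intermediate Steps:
$\left(\left(-9 + 11\right) 6 - 1744\right) \frac{31 - 21}{14 + O} = \left(\left(-9 + 11\right) 6 - 1744\right) \frac{31 - 21}{14 + 18} = \left(2 \cdot 6 - 1744\right) \frac{10}{32} = \left(12 - 1744\right) 10 \cdot \frac{1}{32} = \left(-1732\right) \frac{5}{16} = - \frac{2165}{4}$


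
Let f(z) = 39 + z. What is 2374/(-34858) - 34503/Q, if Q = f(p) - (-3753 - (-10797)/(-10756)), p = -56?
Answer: -6515862294803/700562367377 ≈ -9.3009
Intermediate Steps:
Q = 40195213/10756 (Q = (39 - 56) - (-3753 - (-10797)/(-10756)) = -17 - (-3753 - (-10797)*(-1)/10756) = -17 - (-3753 - 1*10797/10756) = -17 - (-3753 - 10797/10756) = -17 - 1*(-40378065/10756) = -17 + 40378065/10756 = 40195213/10756 ≈ 3737.0)
2374/(-34858) - 34503/Q = 2374/(-34858) - 34503/40195213/10756 = 2374*(-1/34858) - 34503*10756/40195213 = -1187/17429 - 371114268/40195213 = -6515862294803/700562367377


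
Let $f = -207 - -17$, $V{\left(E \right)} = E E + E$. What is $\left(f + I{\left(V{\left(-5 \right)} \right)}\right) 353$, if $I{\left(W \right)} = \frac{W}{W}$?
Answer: $-66717$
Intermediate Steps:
$V{\left(E \right)} = E + E^{2}$ ($V{\left(E \right)} = E^{2} + E = E + E^{2}$)
$I{\left(W \right)} = 1$
$f = -190$ ($f = -207 + 17 = -190$)
$\left(f + I{\left(V{\left(-5 \right)} \right)}\right) 353 = \left(-190 + 1\right) 353 = \left(-189\right) 353 = -66717$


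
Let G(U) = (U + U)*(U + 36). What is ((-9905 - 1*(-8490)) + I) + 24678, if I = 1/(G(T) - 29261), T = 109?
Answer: 54644788/2349 ≈ 23263.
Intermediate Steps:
G(U) = 2*U*(36 + U) (G(U) = (2*U)*(36 + U) = 2*U*(36 + U))
I = 1/2349 (I = 1/(2*109*(36 + 109) - 29261) = 1/(2*109*145 - 29261) = 1/(31610 - 29261) = 1/2349 ≈ 0.00042571)
((-9905 - 1*(-8490)) + I) + 24678 = ((-9905 - 1*(-8490)) + 1/2349) + 24678 = ((-9905 + 8490) + 1/2349) + 24678 = (-1415 + 1/2349) + 24678 = -3323834/2349 + 24678 = 54644788/2349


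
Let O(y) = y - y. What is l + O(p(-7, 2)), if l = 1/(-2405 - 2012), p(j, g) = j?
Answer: -1/4417 ≈ -0.00022640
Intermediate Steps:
l = -1/4417 (l = 1/(-4417) = -1/4417 ≈ -0.00022640)
O(y) = 0
l + O(p(-7, 2)) = -1/4417 + 0 = -1/4417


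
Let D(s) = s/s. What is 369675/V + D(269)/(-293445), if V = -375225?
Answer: -1446395408/1468105335 ≈ -0.98521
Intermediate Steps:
D(s) = 1
369675/V + D(269)/(-293445) = 369675/(-375225) + 1/(-293445) = 369675*(-1/375225) + 1*(-1/293445) = -4929/5003 - 1/293445 = -1446395408/1468105335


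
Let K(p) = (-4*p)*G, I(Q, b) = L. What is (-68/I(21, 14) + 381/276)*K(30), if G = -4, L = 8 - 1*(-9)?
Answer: -28920/23 ≈ -1257.4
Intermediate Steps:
L = 17 (L = 8 + 9 = 17)
I(Q, b) = 17
K(p) = 16*p (K(p) = -4*p*(-4) = 16*p)
(-68/I(21, 14) + 381/276)*K(30) = (-68/17 + 381/276)*(16*30) = (-68*1/17 + 381*(1/276))*480 = (-4 + 127/92)*480 = -241/92*480 = -28920/23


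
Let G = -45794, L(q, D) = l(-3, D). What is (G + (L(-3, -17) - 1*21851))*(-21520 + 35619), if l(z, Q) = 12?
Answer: -953557667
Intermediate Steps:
L(q, D) = 12
(G + (L(-3, -17) - 1*21851))*(-21520 + 35619) = (-45794 + (12 - 1*21851))*(-21520 + 35619) = (-45794 + (12 - 21851))*14099 = (-45794 - 21839)*14099 = -67633*14099 = -953557667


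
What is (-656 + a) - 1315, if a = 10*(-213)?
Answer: -4101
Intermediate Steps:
a = -2130
(-656 + a) - 1315 = (-656 - 2130) - 1315 = -2786 - 1315 = -4101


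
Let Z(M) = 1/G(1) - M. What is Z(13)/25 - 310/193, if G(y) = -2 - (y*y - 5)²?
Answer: -36971/17370 ≈ -2.1284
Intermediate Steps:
G(y) = -2 - (-5 + y²)² (G(y) = -2 - (y² - 5)² = -2 - (-5 + y²)²)
Z(M) = -1/18 - M (Z(M) = 1/(-2 - (-5 + 1²)²) - M = 1/(-2 - (-5 + 1)²) - M = 1/(-2 - 1*(-4)²) - M = 1/(-2 - 1*16) - M = 1/(-2 - 16) - M = 1/(-18) - M = -1/18 - M)
Z(13)/25 - 310/193 = (-1/18 - 1*13)/25 - 310/193 = (-1/18 - 13)*(1/25) - 310*1/193 = -235/18*1/25 - 310/193 = -47/90 - 310/193 = -36971/17370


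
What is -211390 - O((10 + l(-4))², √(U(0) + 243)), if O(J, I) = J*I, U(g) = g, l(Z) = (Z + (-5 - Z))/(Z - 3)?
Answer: -211390 - 50625*√3/49 ≈ -2.1318e+5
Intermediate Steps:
l(Z) = -5/(-3 + Z)
O(J, I) = I*J
-211390 - O((10 + l(-4))², √(U(0) + 243)) = -211390 - √(0 + 243)*(10 - 5/(-3 - 4))² = -211390 - √243*(10 - 5/(-7))² = -211390 - 9*√3*(10 - 5*(-⅐))² = -211390 - 9*√3*(10 + 5/7)² = -211390 - 9*√3*(75/7)² = -211390 - 9*√3*5625/49 = -211390 - 50625*√3/49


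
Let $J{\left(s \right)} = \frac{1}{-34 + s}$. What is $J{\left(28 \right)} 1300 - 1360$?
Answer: $- \frac{4730}{3} \approx -1576.7$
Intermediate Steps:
$J{\left(28 \right)} 1300 - 1360 = \frac{1}{-34 + 28} \cdot 1300 - 1360 = \frac{1}{-6} \cdot 1300 - 1360 = \left(- \frac{1}{6}\right) 1300 - 1360 = - \frac{650}{3} - 1360 = - \frac{4730}{3}$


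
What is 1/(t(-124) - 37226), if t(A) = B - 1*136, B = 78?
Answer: -1/37284 ≈ -2.6821e-5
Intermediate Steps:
t(A) = -58 (t(A) = 78 - 1*136 = 78 - 136 = -58)
1/(t(-124) - 37226) = 1/(-58 - 37226) = 1/(-37284) = -1/37284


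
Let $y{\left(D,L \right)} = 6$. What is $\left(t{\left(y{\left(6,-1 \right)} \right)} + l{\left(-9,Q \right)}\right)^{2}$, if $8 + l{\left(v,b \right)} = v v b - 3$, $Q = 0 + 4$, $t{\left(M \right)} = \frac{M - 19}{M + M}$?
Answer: $\frac{14010049}{144} \approx 97292.0$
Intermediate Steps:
$t{\left(M \right)} = \frac{-19 + M}{2 M}$
$Q = 4$
$l{\left(v,b \right)} = -11 + b v^{2}$ ($l{\left(v,b \right)} = -8 + \left(v v b - 3\right) = -8 + \left(v^{2} b - 3\right) = -8 + \left(b v^{2} - 3\right) = -8 + \left(-3 + b v^{2}\right) = -11 + b v^{2}$)
$\left(t{\left(y{\left(6,-1 \right)} \right)} + l{\left(-9,Q \right)}\right)^{2} = \left(\frac{-19 + 6}{2 \cdot 6} - \left(11 - 4 \left(-9\right)^{2}\right)\right)^{2} = \left(\frac{1}{2} \cdot \frac{1}{6} \left(-13\right) + \left(-11 + 4 \cdot 81\right)\right)^{2} = \left(- \frac{13}{12} + \left(-11 + 324\right)\right)^{2} = \left(- \frac{13}{12} + 313\right)^{2} = \left(\frac{3743}{12}\right)^{2} = \frac{14010049}{144}$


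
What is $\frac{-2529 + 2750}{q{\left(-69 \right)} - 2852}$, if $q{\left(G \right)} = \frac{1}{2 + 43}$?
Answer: $- \frac{9945}{128339} \approx -0.07749$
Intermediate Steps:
$q{\left(G \right)} = \frac{1}{45}$
$\frac{-2529 + 2750}{q{\left(-69 \right)} - 2852} = \frac{-2529 + 2750}{\frac{1}{45} - 2852} = \frac{221}{- \frac{128339}{45}} = 221 \left(- \frac{45}{128339}\right) = - \frac{9945}{128339}$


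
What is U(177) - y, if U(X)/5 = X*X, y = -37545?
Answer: 194190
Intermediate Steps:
U(X) = 5*X² (U(X) = 5*(X*X) = 5*X²)
U(177) - y = 5*177² - 1*(-37545) = 5*31329 + 37545 = 156645 + 37545 = 194190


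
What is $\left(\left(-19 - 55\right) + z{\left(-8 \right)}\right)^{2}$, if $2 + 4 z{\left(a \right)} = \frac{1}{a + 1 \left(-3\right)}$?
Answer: $\frac{10751841}{1936} \approx 5553.6$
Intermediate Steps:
$z{\left(a \right)} = - \frac{1}{2} + \frac{1}{4 \left(-3 + a\right)}$ ($z{\left(a \right)} = - \frac{1}{2} + \frac{1}{4 \left(a + 1 \left(-3\right)\right)} = - \frac{1}{2} + \frac{1}{4 \left(a - 3\right)} = - \frac{1}{2} + \frac{1}{4 \left(-3 + a\right)}$)
$\left(\left(-19 - 55\right) + z{\left(-8 \right)}\right)^{2} = \left(\left(-19 - 55\right) + \frac{7 - -16}{4 \left(-3 - 8\right)}\right)^{2} = \left(\left(-19 - 55\right) + \frac{7 + 16}{4 \left(-11\right)}\right)^{2} = \left(-74 + \frac{1}{4} \left(- \frac{1}{11}\right) 23\right)^{2} = \left(-74 - \frac{23}{44}\right)^{2} = \left(- \frac{3279}{44}\right)^{2} = \frac{10751841}{1936}$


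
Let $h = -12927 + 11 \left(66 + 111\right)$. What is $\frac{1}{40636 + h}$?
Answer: $\frac{1}{29656} \approx 3.372 \cdot 10^{-5}$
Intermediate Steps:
$h = -10980$ ($h = -12927 + 11 \cdot 177 = -12927 + 1947 = -10980$)
$\frac{1}{40636 + h} = \frac{1}{40636 - 10980} = \frac{1}{29656}$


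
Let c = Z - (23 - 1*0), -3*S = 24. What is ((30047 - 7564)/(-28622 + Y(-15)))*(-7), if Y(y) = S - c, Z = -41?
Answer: 157381/28566 ≈ 5.5094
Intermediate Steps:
S = -8 (S = -⅓*24 = -8)
c = -64 (c = -41 - (23 - 1*0) = -41 - (23 + 0) = -41 - 1*23 = -41 - 23 = -64)
Y(y) = 56 (Y(y) = -8 - 1*(-64) = -8 + 64 = 56)
((30047 - 7564)/(-28622 + Y(-15)))*(-7) = ((30047 - 7564)/(-28622 + 56))*(-7) = (22483/(-28566))*(-7) = (22483*(-1/28566))*(-7) = -22483/28566*(-7) = 157381/28566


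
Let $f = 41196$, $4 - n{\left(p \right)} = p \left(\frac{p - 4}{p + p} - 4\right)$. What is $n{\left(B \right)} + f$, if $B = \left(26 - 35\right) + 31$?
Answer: $41279$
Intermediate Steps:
$B = 22$ ($B = -9 + 31 = 22$)
$n{\left(p \right)} = 4 - p \left(-4 + \frac{-4 + p}{2 p}\right)$ ($n{\left(p \right)} = 4 - p \left(\frac{p - 4}{p + p} - 4\right) = 4 - p \left(\frac{-4 + p}{2 p} - 4\right) = 4 - p \left(-4 + \frac{-4 + p}{2 p}\right)$)
$n{\left(B \right)} + f = \left(6 + \frac{7}{2} \cdot 22\right) + 41196 = \left(6 + 77\right) + 41196 = 83 + 41196 = 41279$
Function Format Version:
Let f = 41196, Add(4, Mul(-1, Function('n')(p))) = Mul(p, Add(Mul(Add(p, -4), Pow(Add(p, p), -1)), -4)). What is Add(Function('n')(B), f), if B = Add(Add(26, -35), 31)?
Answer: 41279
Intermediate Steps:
B = 22 (B = Add(-9, 31) = 22)
Function('n')(p) = Add(4, Mul(-1, p, Add(-4, Mul(Rational(1, 2), Pow(p, -1), Add(-4, p))))) (Function('n')(p) = Add(4, Mul(-1, Mul(p, Add(Mul(Add(p, -4), Pow(Add(p, p), -1)), -4)))) = Add(4, Mul(-1, Mul(p, Add(Mul(Add(-4, p), Pow(Mul(2, p), -1)), -4)))) = Add(4, Mul(-1, Mul(p, Add(Mul(Add(-4, p), Mul(Rational(1, 2), Pow(p, -1))), -4)))) = Add(4, Mul(-1, Mul(p, Add(Mul(Rational(1, 2), Pow(p, -1), Add(-4, p)), -4)))) = Add(4, Mul(-1, Mul(p, Add(-4, Mul(Rational(1, 2), Pow(p, -1), Add(-4, p)))))) = Add(4, Mul(-1, p, Add(-4, Mul(Rational(1, 2), Pow(p, -1), Add(-4, p))))))
Add(Function('n')(B), f) = Add(Add(6, Mul(Rational(7, 2), 22)), 41196) = Add(Add(6, 77), 41196) = Add(83, 41196) = 41279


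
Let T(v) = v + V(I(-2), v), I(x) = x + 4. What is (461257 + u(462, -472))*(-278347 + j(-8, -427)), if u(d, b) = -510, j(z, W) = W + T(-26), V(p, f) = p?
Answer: -128455342106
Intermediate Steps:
I(x) = 4 + x
T(v) = 2 + v (T(v) = v + (4 - 2) = v + 2 = 2 + v)
j(z, W) = -24 + W (j(z, W) = W + (2 - 26) = W - 24 = -24 + W)
(461257 + u(462, -472))*(-278347 + j(-8, -427)) = (461257 - 510)*(-278347 + (-24 - 427)) = 460747*(-278347 - 451) = 460747*(-278798) = -128455342106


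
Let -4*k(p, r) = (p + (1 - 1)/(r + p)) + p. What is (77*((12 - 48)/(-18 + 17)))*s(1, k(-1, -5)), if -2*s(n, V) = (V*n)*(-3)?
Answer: 2079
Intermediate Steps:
k(p, r) = -p/2 (k(p, r) = -((p + (1 - 1)/(r + p)) + p)/4 = -((p + 0/(p + r)) + p)/4 = -((p + 0) + p)/4 = -(p + p)/4 = -p/2)
s(n, V) = 3*V*n/2 (s(n, V) = -V*n*(-3)/2 = -(-3)*V*n/2 = 3*V*n/2)
(77*((12 - 48)/(-18 + 17)))*s(1, k(-1, -5)) = (77*((12 - 48)/(-18 + 17)))*((3/2)*(-1/2*(-1))*1) = (77*(-36/(-1)))*((3/2)*(1/2)*1) = (77*(-36*(-1)))*(3/4) = (77*36)*(3/4) = 2772*(3/4) = 2079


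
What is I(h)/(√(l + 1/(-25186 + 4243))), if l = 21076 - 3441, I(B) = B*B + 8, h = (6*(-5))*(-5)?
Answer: 33762*√214857613477/92332451 ≈ 169.49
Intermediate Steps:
h = 150 (h = -30*(-5) = 150)
I(B) = 8 + B² (I(B) = B² + 8 = 8 + B²)
l = 17635
I(h)/(√(l + 1/(-25186 + 4243))) = (8 + 150²)/(√(17635 + 1/(-25186 + 4243))) = (8 + 22500)/(√(17635 + 1/(-20943))) = 22508/(√(17635 - 1/20943)) = 22508/(√(369329804/20943)) = 22508/((2*√214857613477/6981)) = 22508*(3*√214857613477/184664902) = 33762*√214857613477/92332451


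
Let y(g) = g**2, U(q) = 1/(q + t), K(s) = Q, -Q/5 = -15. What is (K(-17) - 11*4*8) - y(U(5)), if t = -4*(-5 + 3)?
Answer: -46814/169 ≈ -277.01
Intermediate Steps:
t = 8 (t = -4*(-2) = 8)
Q = 75 (Q = -5*(-15) = 75)
K(s) = 75
U(q) = 1/(8 + q) (U(q) = 1/(q + 8) = 1/(8 + q))
(K(-17) - 11*4*8) - y(U(5)) = (75 - 11*4*8) - (1/(8 + 5))**2 = (75 - 44*8) - (1/13)**2 = (75 - 1*352) - (1/13)**2 = (75 - 352) - 1*1/169 = -277 - 1/169 = -46814/169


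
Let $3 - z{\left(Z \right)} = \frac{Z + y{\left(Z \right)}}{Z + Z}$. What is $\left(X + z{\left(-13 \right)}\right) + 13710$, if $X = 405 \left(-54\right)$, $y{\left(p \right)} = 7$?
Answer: $- \frac{106044}{13} \approx -8157.2$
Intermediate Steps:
$X = -21870$
$z{\left(Z \right)} = 3 - \frac{7 + Z}{2 Z}$ ($z{\left(Z \right)} = 3 - \frac{Z + 7}{Z + Z} = 3 - \frac{7 + Z}{2 Z}$)
$\left(X + z{\left(-13 \right)}\right) + 13710 = \left(-21870 + \frac{-7 + 5 \left(-13\right)}{2 \left(-13\right)}\right) + 13710 = \left(-21870 + \frac{1}{2} \left(- \frac{1}{13}\right) \left(-7 - 65\right)\right) + 13710 = \left(-21870 + \frac{1}{2} \left(- \frac{1}{13}\right) \left(-72\right)\right) + 13710 = \left(-21870 + \frac{36}{13}\right) + 13710 = - \frac{284274}{13} + 13710 = - \frac{106044}{13}$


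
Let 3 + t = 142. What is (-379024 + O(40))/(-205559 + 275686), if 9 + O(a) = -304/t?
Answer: -52685891/9747653 ≈ -5.4050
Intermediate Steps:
t = 139 (t = -3 + 142 = 139)
O(a) = -1555/139 (O(a) = -9 - 304/139 = -1555/139)
(-379024 + O(40))/(-205559 + 275686) = (-379024 - 1555/139)/(-205559 + 275686) = -52685891/139/70127 = -52685891/139*1/70127 = -52685891/9747653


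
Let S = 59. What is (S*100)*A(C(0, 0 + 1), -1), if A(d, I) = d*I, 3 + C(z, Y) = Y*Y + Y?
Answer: 5900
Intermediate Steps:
C(z, Y) = -3 + Y + Y**2 (C(z, Y) = -3 + (Y*Y + Y) = -3 + (Y**2 + Y) = -3 + (Y + Y**2) = -3 + Y + Y**2)
A(d, I) = I*d
(S*100)*A(C(0, 0 + 1), -1) = (59*100)*(-(-3 + (0 + 1) + (0 + 1)**2)) = 5900*(-(-3 + 1 + 1**2)) = 5900*(-(-3 + 1 + 1)) = 5900*(-1*(-1)) = 5900*1 = 5900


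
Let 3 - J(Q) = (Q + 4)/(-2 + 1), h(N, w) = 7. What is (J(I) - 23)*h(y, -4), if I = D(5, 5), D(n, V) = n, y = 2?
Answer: -77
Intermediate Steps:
I = 5
J(Q) = 7 + Q (J(Q) = 3 - (Q + 4)/(-2 + 1) = 3 - (4 + Q)/(-1) = 3 - (4 + Q)*(-1) = 3 - (-4 - Q) = 3 + (4 + Q) = 7 + Q)
(J(I) - 23)*h(y, -4) = ((7 + 5) - 23)*7 = (12 - 23)*7 = -11*7 = -77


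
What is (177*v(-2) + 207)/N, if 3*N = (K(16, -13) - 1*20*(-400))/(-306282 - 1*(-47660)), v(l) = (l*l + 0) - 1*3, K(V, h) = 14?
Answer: -148966272/4007 ≈ -37177.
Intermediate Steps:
v(l) = -3 + l**2 (v(l) = (l**2 + 0) - 3 = l**2 - 3 = -3 + l**2)
N = -4007/387933 (N = ((14 - 1*20*(-400))/(-306282 - 1*(-47660)))/3 = ((14 - 20*(-400))/(-306282 + 47660))/3 = ((14 + 8000)/(-258622))/3 = (8014*(-1/258622))/3 = (1/3)*(-4007/129311) = -4007/387933 ≈ -0.010329)
(177*v(-2) + 207)/N = (177*(-3 + (-2)**2) + 207)/(-4007/387933) = (177*(-3 + 4) + 207)*(-387933/4007) = (177*1 + 207)*(-387933/4007) = (177 + 207)*(-387933/4007) = 384*(-387933/4007) = -148966272/4007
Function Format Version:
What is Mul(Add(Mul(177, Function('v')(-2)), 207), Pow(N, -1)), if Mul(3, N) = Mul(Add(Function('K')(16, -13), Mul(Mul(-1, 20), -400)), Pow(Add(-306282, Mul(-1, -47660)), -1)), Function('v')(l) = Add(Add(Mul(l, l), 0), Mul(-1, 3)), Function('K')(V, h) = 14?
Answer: Rational(-148966272, 4007) ≈ -37177.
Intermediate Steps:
Function('v')(l) = Add(-3, Pow(l, 2)) (Function('v')(l) = Add(Add(Pow(l, 2), 0), -3) = Add(Pow(l, 2), -3) = Add(-3, Pow(l, 2)))
N = Rational(-4007, 387933) (N = Mul(Rational(1, 3), Mul(Add(14, Mul(Mul(-1, 20), -400)), Pow(Add(-306282, Mul(-1, -47660)), -1))) = Mul(Rational(1, 3), Mul(Add(14, Mul(-20, -400)), Pow(Add(-306282, 47660), -1))) = Mul(Rational(1, 3), Mul(Add(14, 8000), Pow(-258622, -1))) = Mul(Rational(1, 3), Mul(8014, Rational(-1, 258622))) = Mul(Rational(1, 3), Rational(-4007, 129311)) = Rational(-4007, 387933) ≈ -0.010329)
Mul(Add(Mul(177, Function('v')(-2)), 207), Pow(N, -1)) = Mul(Add(Mul(177, Add(-3, Pow(-2, 2))), 207), Pow(Rational(-4007, 387933), -1)) = Mul(Add(Mul(177, Add(-3, 4)), 207), Rational(-387933, 4007)) = Mul(Add(Mul(177, 1), 207), Rational(-387933, 4007)) = Mul(Add(177, 207), Rational(-387933, 4007)) = Mul(384, Rational(-387933, 4007)) = Rational(-148966272, 4007)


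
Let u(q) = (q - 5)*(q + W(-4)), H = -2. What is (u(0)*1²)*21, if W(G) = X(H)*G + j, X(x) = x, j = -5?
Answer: -315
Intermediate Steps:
W(G) = -5 - 2*G (W(G) = -2*G - 5 = -5 - 2*G)
u(q) = (-5 + q)*(3 + q) (u(q) = (q - 5)*(q + (-5 - 2*(-4))) = (-5 + q)*(q + (-5 + 8)) = (-5 + q)*(q + 3) = (-5 + q)*(3 + q))
(u(0)*1²)*21 = ((-15 + 0² - 2*0)*1²)*21 = ((-15 + 0 + 0)*1)*21 = -15*1*21 = -15*21 = -315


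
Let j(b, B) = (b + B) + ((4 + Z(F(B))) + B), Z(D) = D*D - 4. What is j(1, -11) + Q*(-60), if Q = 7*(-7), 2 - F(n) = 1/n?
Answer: 353728/121 ≈ 2923.4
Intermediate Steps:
F(n) = 2 - 1/n
Z(D) = -4 + D² (Z(D) = D² - 4 = -4 + D²)
j(b, B) = b + (2 - 1/B)² + 2*B (j(b, B) = (b + B) + ((4 + (-4 + (2 - 1/B)²)) + B) = (B + b) + ((2 - 1/B)² + B) = (B + b) + (B + (2 - 1/B)²) = b + (2 - 1/B)² + 2*B)
Q = -49
j(1, -11) + Q*(-60) = (1 + 2*(-11) + (-1 + 2*(-11))²/(-11)²) - 49*(-60) = (1 - 22 + (-1 - 22)²/121) + 2940 = (1 - 22 + (1/121)*(-23)²) + 2940 = (1 - 22 + (1/121)*529) + 2940 = (1 - 22 + 529/121) + 2940 = -2012/121 + 2940 = 353728/121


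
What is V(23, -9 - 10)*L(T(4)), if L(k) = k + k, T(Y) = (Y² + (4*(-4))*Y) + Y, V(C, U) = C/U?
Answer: 2024/19 ≈ 106.53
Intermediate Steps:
T(Y) = Y² - 15*Y (T(Y) = (Y² - 16*Y) + Y = Y² - 15*Y)
L(k) = 2*k
V(23, -9 - 10)*L(T(4)) = (23/(-9 - 10))*(2*(4*(-15 + 4))) = (23/(-19))*(2*(4*(-11))) = (23*(-1/19))*(2*(-44)) = -23/19*(-88) = 2024/19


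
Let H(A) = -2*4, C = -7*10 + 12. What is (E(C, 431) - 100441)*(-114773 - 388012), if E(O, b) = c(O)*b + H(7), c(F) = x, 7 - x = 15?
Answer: 52237853145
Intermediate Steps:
x = -8 (x = 7 - 1*15 = 7 - 15 = -8)
c(F) = -8
C = -58 (C = -70 + 12 = -58)
H(A) = -8
E(O, b) = -8 - 8*b (E(O, b) = -8*b - 8 = -8 - 8*b)
(E(C, 431) - 100441)*(-114773 - 388012) = ((-8 - 8*431) - 100441)*(-114773 - 388012) = ((-8 - 3448) - 100441)*(-502785) = (-3456 - 100441)*(-502785) = -103897*(-502785) = 52237853145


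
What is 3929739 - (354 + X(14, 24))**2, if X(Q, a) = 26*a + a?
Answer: 2925735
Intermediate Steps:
X(Q, a) = 27*a
3929739 - (354 + X(14, 24))**2 = 3929739 - (354 + 27*24)**2 = 3929739 - (354 + 648)**2 = 3929739 - 1*1002**2 = 3929739 - 1*1004004 = 3929739 - 1004004 = 2925735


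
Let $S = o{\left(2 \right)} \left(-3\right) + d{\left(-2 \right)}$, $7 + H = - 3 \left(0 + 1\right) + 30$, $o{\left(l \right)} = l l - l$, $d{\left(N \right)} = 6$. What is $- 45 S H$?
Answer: $0$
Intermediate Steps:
$o{\left(l \right)} = l^{2} - l$
$H = 20$ ($H = -7 + \left(- 3 \left(0 + 1\right) + 30\right) = -7 + \left(\left(-3\right) 1 + 30\right) = -7 + \left(-3 + 30\right) = -7 + 27 = 20$)
$S = 0$ ($S = 2 \left(-1 + 2\right) \left(-3\right) + 6 = 2 \cdot 1 \left(-3\right) + 6 = 2 \left(-3\right) + 6 = -6 + 6 = 0$)
$- 45 S H = \left(-45\right) 0 \cdot 20 = 0 \cdot 20 = 0$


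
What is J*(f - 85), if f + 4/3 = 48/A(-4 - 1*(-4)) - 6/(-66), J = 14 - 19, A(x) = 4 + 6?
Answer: 13438/33 ≈ 407.21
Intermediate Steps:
A(x) = 10
J = -5
f = 587/165 (f = -4/3 + (48/10 - 6/(-66)) = -4/3 + (48*(⅒) - 6*(-1/66)) = -4/3 + (24/5 + 1/11) = -4/3 + 269/55 = 587/165 ≈ 3.5576)
J*(f - 85) = -5*(587/165 - 85) = -5*(-13438/165) = 13438/33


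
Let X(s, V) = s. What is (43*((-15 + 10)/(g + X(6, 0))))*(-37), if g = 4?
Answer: 1591/2 ≈ 795.50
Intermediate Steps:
(43*((-15 + 10)/(g + X(6, 0))))*(-37) = (43*((-15 + 10)/(4 + 6)))*(-37) = (43*(-5/10))*(-37) = (43*(-5*1/10))*(-37) = (43*(-1/2))*(-37) = -43/2*(-37) = 1591/2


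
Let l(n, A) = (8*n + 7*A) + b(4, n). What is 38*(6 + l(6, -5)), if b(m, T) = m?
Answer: 874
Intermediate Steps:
l(n, A) = 4 + 7*A + 8*n (l(n, A) = (8*n + 7*A) + 4 = (7*A + 8*n) + 4 = 4 + 7*A + 8*n)
38*(6 + l(6, -5)) = 38*(6 + (4 + 7*(-5) + 8*6)) = 38*(6 + (4 - 35 + 48)) = 38*(6 + 17) = 38*23 = 874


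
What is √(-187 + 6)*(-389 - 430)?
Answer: -819*I*√181 ≈ -11019.0*I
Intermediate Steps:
√(-187 + 6)*(-389 - 430) = √(-181)*(-819) = (I*√181)*(-819) = -819*I*√181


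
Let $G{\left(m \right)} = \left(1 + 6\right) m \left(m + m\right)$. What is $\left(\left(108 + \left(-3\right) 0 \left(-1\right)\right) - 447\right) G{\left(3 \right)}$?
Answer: $-42714$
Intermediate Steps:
$G{\left(m \right)} = 14 m^{2}$ ($G{\left(m \right)} = 7 m 2 m = 14 m^{2}$)
$\left(\left(108 + \left(-3\right) 0 \left(-1\right)\right) - 447\right) G{\left(3 \right)} = \left(\left(108 + \left(-3\right) 0 \left(-1\right)\right) - 447\right) 14 \cdot 3^{2} = \left(\left(108 + 0 \left(-1\right)\right) - 447\right) 14 \cdot 9 = \left(\left(108 + 0\right) - 447\right) 126 = \left(108 - 447\right) 126 = \left(-339\right) 126 = -42714$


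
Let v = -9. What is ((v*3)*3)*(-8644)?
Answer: 700164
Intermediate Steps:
((v*3)*3)*(-8644) = (-9*3*3)*(-8644) = -27*3*(-8644) = -81*(-8644) = 700164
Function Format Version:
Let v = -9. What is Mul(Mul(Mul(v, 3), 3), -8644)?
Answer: 700164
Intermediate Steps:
Mul(Mul(Mul(v, 3), 3), -8644) = Mul(Mul(Mul(-9, 3), 3), -8644) = Mul(Mul(-27, 3), -8644) = Mul(-81, -8644) = 700164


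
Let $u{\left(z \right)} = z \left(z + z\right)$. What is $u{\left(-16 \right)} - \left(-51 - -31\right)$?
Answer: $532$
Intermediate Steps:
$u{\left(z \right)} = 2 z^{2}$ ($u{\left(z \right)} = z 2 z = 2 z^{2}$)
$u{\left(-16 \right)} - \left(-51 - -31\right) = 2 \left(-16\right)^{2} - \left(-51 - -31\right) = 2 \cdot 256 - \left(-51 + 31\right) = 512 - -20 = 512 + 20 = 532$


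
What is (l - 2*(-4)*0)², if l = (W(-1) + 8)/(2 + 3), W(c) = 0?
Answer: 64/25 ≈ 2.5600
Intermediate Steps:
l = 8/5 (l = (0 + 8)/(2 + 3) = 8/5 ≈ 1.6000)
(l - 2*(-4)*0)² = (8/5 - 2*(-4)*0)² = (8/5 + 8*0)² = (8/5 + 0)² = (8/5)² = 64/25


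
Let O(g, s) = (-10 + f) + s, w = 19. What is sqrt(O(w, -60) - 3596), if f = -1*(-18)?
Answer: 8*I*sqrt(57) ≈ 60.399*I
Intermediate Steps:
f = 18
O(g, s) = 8 + s (O(g, s) = (-10 + 18) + s = 8 + s)
sqrt(O(w, -60) - 3596) = sqrt((8 - 60) - 3596) = sqrt(-52 - 3596) = sqrt(-3648) = 8*I*sqrt(57)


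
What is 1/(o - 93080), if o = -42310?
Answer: -1/135390 ≈ -7.3861e-6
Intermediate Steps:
1/(o - 93080) = 1/(-42310 - 93080) = 1/(-135390) = -1/135390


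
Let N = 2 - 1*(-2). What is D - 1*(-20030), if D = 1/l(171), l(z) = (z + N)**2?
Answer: 613418751/30625 ≈ 20030.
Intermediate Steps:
N = 4 (N = 2 + 2 = 4)
l(z) = (4 + z)**2 (l(z) = (z + 4)**2 = (4 + z)**2)
D = 1/30625 (D = 1/((4 + 171)**2) = 1/(175**2) = 1/30625 ≈ 3.2653e-5)
D - 1*(-20030) = 1/30625 - 1*(-20030) = 1/30625 + 20030 = 613418751/30625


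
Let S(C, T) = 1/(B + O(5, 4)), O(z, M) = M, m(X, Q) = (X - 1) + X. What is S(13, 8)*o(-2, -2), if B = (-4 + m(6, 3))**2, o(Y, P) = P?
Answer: -2/53 ≈ -0.037736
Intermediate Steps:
m(X, Q) = -1 + 2*X (m(X, Q) = (-1 + X) + X = -1 + 2*X)
B = 49 (B = (-4 + (-1 + 2*6))**2 = (-4 + (-1 + 12))**2 = (-4 + 11)**2 = 7**2 = 49)
S(C, T) = 1/53 (S(C, T) = 1/(49 + 4) = 1/53)
S(13, 8)*o(-2, -2) = (1/53)*(-2) = -2/53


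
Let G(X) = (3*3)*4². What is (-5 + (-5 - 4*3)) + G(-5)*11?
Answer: 1562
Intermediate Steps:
G(X) = 144 (G(X) = 9*16 = 144)
(-5 + (-5 - 4*3)) + G(-5)*11 = (-5 + (-5 - 4*3)) + 144*11 = (-5 + (-5 - 12)) + 1584 = (-5 - 17) + 1584 = -22 + 1584 = 1562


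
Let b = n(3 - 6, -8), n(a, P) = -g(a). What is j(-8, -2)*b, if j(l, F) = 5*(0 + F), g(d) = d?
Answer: -30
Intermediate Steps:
j(l, F) = 5*F
n(a, P) = -a
b = 3 (b = -(3 - 6) = -1*(-3) = 3)
j(-8, -2)*b = (5*(-2))*3 = -10*3 = -30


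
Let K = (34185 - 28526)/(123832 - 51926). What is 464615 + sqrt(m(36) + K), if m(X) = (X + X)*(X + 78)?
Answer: 464615 + sqrt(42439647953942)/71906 ≈ 4.6471e+5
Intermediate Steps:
m(X) = 2*X*(78 + X) (m(X) = (2*X)*(78 + X) = 2*X*(78 + X))
K = 5659/71906 ≈ 0.078700
464615 + sqrt(m(36) + K) = 464615 + sqrt(2*36*(78 + 36) + 5659/71906) = 464615 + sqrt(2*36*114 + 5659/71906) = 464615 + sqrt(8208 + 5659/71906) = 464615 + sqrt(590210107/71906) = 464615 + sqrt(42439647953942)/71906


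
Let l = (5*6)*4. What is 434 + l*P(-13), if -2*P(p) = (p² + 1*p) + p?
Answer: -8146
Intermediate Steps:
l = 120 (l = 30*4 = 120)
P(p) = -p - p²/2 (P(p) = -((p² + 1*p) + p)/2 = -((p² + p) + p)/2 = -((p + p²) + p)/2 = -(p² + 2*p)/2 = -p - p²/2)
434 + l*P(-13) = 434 + 120*(-½*(-13)*(2 - 13)) = 434 + 120*(-½*(-13)*(-11)) = 434 + 120*(-143/2) = 434 - 8580 = -8146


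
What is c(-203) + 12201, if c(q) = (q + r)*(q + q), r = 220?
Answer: 5299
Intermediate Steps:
c(q) = 2*q*(220 + q) (c(q) = (q + 220)*(q + q) = (220 + q)*(2*q) = 2*q*(220 + q))
c(-203) + 12201 = 2*(-203)*(220 - 203) + 12201 = 2*(-203)*17 + 12201 = -6902 + 12201 = 5299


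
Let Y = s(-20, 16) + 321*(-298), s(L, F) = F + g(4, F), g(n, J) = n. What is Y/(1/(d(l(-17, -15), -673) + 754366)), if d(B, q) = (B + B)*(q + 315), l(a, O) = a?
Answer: -73310161244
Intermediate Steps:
d(B, q) = 2*B*(315 + q) (d(B, q) = (2*B)*(315 + q) = 2*B*(315 + q))
s(L, F) = 4 + F (s(L, F) = F + 4 = 4 + F)
Y = -95638 (Y = (4 + 16) + 321*(-298) = 20 - 95658 = -95638)
Y/(1/(d(l(-17, -15), -673) + 754366)) = -95638/(1/(2*(-17)*(315 - 673) + 754366)) = -95638/(1/(2*(-17)*(-358) + 754366)) = -95638/(1/(12172 + 754366)) = -95638/(1/766538) = -95638/1/766538 = -95638*766538 = -73310161244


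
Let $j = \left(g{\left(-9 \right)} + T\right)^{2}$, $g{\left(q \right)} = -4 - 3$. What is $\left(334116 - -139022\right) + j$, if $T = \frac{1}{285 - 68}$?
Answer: $\frac{22281899606}{47089} \approx 4.7319 \cdot 10^{5}$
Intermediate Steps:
$g{\left(q \right)} = -7$ ($g{\left(q \right)} = -4 - 3 = -7$)
$T = \frac{1}{217} \approx 0.0046083$
$j = \frac{2304324}{47089}$ ($j = \left(-7 + \frac{1}{217}\right)^{2} = \left(- \frac{1518}{217}\right)^{2} = \frac{2304324}{47089} \approx 48.935$)
$\left(334116 - -139022\right) + j = \left(334116 - -139022\right) + \frac{2304324}{47089} = \left(334116 + 139022\right) + \frac{2304324}{47089} = 473138 + \frac{2304324}{47089} = \frac{22281899606}{47089}$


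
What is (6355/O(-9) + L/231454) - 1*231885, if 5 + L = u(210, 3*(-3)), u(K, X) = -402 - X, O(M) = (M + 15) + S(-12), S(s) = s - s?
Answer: -160276688479/694362 ≈ -2.3083e+5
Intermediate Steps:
S(s) = 0
O(M) = 15 + M (O(M) = (M + 15) + 0 = (15 + M) + 0 = 15 + M)
L = -398 (L = -5 + (-402 - 3*(-3)) = -5 + (-402 - 1*(-9)) = -5 + (-402 + 9) = -5 - 393 = -398)
(6355/O(-9) + L/231454) - 1*231885 = (6355/(15 - 9) - 398/231454) - 1*231885 = (6355/6 - 398*1/231454) - 231885 = (6355*(⅙) - 199/115727) - 231885 = (6355/6 - 199/115727) - 231885 = 735443891/694362 - 231885 = -160276688479/694362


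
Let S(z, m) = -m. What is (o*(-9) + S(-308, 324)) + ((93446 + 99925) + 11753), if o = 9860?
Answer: 116060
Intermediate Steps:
(o*(-9) + S(-308, 324)) + ((93446 + 99925) + 11753) = (9860*(-9) - 1*324) + ((93446 + 99925) + 11753) = (-88740 - 324) + (193371 + 11753) = -89064 + 205124 = 116060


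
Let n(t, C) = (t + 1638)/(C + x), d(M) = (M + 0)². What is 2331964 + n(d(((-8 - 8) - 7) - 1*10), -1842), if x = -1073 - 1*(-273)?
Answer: 6161046161/2642 ≈ 2.3320e+6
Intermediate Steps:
x = -800 (x = -1073 + 273 = -800)
d(M) = M²
n(t, C) = (1638 + t)/(-800 + C) (n(t, C) = (t + 1638)/(C - 800) = (1638 + t)/(-800 + C))
2331964 + n(d(((-8 - 8) - 7) - 1*10), -1842) = 2331964 + (1638 + (((-8 - 8) - 7) - 1*10)²)/(-800 - 1842) = 2331964 + (1638 + ((-16 - 7) - 10)²)/(-2642) = 2331964 - (1638 + (-23 - 10)²)/2642 = 2331964 - (1638 + (-33)²)/2642 = 2331964 - (1638 + 1089)/2642 = 2331964 - 1/2642*2727 = 2331964 - 2727/2642 = 6161046161/2642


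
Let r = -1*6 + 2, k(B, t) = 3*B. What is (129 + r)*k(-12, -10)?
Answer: -4500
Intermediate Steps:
r = -4 (r = -6 + 2 = -4)
(129 + r)*k(-12, -10) = (129 - 4)*(3*(-12)) = 125*(-36) = -4500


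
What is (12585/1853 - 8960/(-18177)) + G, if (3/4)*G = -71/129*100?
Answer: -287204591975/4344975549 ≈ -66.100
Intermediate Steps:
G = -28400/387 (G = 4*(-71/129*100)/3 = (4/3)*(-7100/129) = -28400/387 ≈ -73.385)
(12585/1853 - 8960/(-18177)) + G = (12585/1853 - 8960/(-18177)) - 28400/387 = (12585*(1/1853) - 8960*(-1/18177)) - 28400/387 = (12585/1853 + 8960/18177) - 28400/387 = 245360425/33681981 - 28400/387 = -287204591975/4344975549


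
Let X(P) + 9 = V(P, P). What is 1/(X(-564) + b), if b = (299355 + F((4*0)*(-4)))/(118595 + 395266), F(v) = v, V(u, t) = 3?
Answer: -171287/927937 ≈ -0.18459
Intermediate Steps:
X(P) = -6 (X(P) = -9 + 3 = -6)
b = 99785/171287 (b = (299355 + (4*0)*(-4))/(118595 + 395266) = (299355 + 0*(-4))/513861 = (299355 + 0)*(1/513861) = 299355*(1/513861) = 99785/171287 ≈ 0.58256)
1/(X(-564) + b) = 1/(-6 + 99785/171287) = 1/(-927937/171287) = -171287/927937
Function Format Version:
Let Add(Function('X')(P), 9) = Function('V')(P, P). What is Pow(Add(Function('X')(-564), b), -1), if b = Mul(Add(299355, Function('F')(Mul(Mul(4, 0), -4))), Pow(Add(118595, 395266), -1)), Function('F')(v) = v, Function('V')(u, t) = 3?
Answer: Rational(-171287, 927937) ≈ -0.18459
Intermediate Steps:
Function('X')(P) = -6 (Function('X')(P) = Add(-9, 3) = -6)
b = Rational(99785, 171287) (b = Mul(Add(299355, Mul(Mul(4, 0), -4)), Pow(Add(118595, 395266), -1)) = Mul(Add(299355, Mul(0, -4)), Pow(513861, -1)) = Mul(Add(299355, 0), Rational(1, 513861)) = Mul(299355, Rational(1, 513861)) = Rational(99785, 171287) ≈ 0.58256)
Pow(Add(Function('X')(-564), b), -1) = Pow(Add(-6, Rational(99785, 171287)), -1) = Pow(Rational(-927937, 171287), -1) = Rational(-171287, 927937)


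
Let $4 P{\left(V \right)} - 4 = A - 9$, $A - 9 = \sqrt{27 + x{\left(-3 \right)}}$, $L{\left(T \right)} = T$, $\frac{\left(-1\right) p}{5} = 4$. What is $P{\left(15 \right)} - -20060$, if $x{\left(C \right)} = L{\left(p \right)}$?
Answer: $20061 + \frac{\sqrt{7}}{4} \approx 20062.0$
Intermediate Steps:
$p = -20$ ($p = \left(-5\right) 4 = -20$)
$x{\left(C \right)} = -20$
$A = 9 + \sqrt{7}$ ($A = 9 + \sqrt{27 - 20} = 9 + \sqrt{7} \approx 11.646$)
$P{\left(V \right)} = 1 + \frac{\sqrt{7}}{4}$ ($P{\left(V \right)} = 1 + \frac{\left(9 + \sqrt{7}\right) - 9}{4} = 1 + \frac{\sqrt{7}}{4}$)
$P{\left(15 \right)} - -20060 = \left(1 + \frac{\sqrt{7}}{4}\right) - -20060 = \left(1 + \frac{\sqrt{7}}{4}\right) + 20060 = 20061 + \frac{\sqrt{7}}{4}$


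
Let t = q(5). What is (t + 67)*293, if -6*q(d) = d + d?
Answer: 57428/3 ≈ 19143.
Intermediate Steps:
q(d) = -d/3 (q(d) = -(d + d)/6 = -d/3)
t = -5/3 (t = -⅓*5 = -5/3 ≈ -1.6667)
(t + 67)*293 = (-5/3 + 67)*293 = (196/3)*293 = 57428/3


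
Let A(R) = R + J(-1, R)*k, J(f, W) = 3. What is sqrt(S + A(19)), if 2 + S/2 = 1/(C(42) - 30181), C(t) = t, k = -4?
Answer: 13*sqrt(16124365)/30139 ≈ 1.7320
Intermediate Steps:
A(R) = -12 + R (A(R) = R + 3*(-4) = R - 12 = -12 + R)
S = -120558/30139 (S = -4 + 2/(42 - 30181) = -4 + 2/(-30139) = -4 + 2*(-1/30139) = -4 - 2/30139 = -120558/30139 ≈ -4.0001)
sqrt(S + A(19)) = sqrt(-120558/30139 + (-12 + 19)) = sqrt(-120558/30139 + 7) = sqrt(90415/30139) = 13*sqrt(16124365)/30139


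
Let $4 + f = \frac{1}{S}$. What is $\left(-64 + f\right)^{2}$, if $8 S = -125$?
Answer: $\frac{72386064}{15625} \approx 4632.7$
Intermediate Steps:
$S = - \frac{125}{8}$ ($S = \frac{1}{8} \left(-125\right) = - \frac{125}{8} \approx -15.625$)
$f = - \frac{508}{125}$ ($f = -4 + \frac{1}{- \frac{125}{8}} = -4 - \frac{8}{125} = - \frac{508}{125} \approx -4.064$)
$\left(-64 + f\right)^{2} = \left(-64 - \frac{508}{125}\right)^{2} = \left(- \frac{8508}{125}\right)^{2} = \frac{72386064}{15625}$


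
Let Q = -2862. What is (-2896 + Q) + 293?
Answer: -5465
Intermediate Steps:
(-2896 + Q) + 293 = (-2896 - 2862) + 293 = -5758 + 293 = -5465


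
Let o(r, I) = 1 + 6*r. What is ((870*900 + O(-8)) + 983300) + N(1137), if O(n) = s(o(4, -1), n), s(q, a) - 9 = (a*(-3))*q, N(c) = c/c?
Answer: 1766910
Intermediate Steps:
N(c) = 1
s(q, a) = 9 - 3*a*q (s(q, a) = 9 + (a*(-3))*q = 9 + (-3*a)*q = 9 - 3*a*q)
O(n) = 9 - 75*n (O(n) = 9 - 3*n*(1 + 6*4) = 9 - 3*n*(1 + 24) = 9 - 3*n*25 = 9 - 75*n)
((870*900 + O(-8)) + 983300) + N(1137) = ((870*900 + (9 - 75*(-8))) + 983300) + 1 = ((783000 + (9 + 600)) + 983300) + 1 = ((783000 + 609) + 983300) + 1 = (783609 + 983300) + 1 = 1766909 + 1 = 1766910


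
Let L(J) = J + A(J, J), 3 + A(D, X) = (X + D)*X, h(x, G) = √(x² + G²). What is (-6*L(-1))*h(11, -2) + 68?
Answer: 68 + 60*√5 ≈ 202.16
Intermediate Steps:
h(x, G) = √(G² + x²)
A(D, X) = -3 + X*(D + X) (A(D, X) = -3 + (X + D)*X = -3 + (D + X)*X = -3 + X*(D + X))
L(J) = -3 + J + 2*J² (L(J) = J + (-3 + J² + J*J) = J + (-3 + J² + J²) = J + (-3 + 2*J²) = -3 + J + 2*J²)
(-6*L(-1))*h(11, -2) + 68 = (-6*(-3 - 1 + 2*(-1)²))*√((-2)² + 11²) + 68 = (-6*(-3 - 1 + 2*1))*√(4 + 121) + 68 = (-6*(-3 - 1 + 2))*√125 + 68 = (-6*(-2))*(5*√5) + 68 = 12*(5*√5) + 68 = 60*√5 + 68 = 68 + 60*√5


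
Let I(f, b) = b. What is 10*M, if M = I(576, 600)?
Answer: 6000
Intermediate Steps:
M = 600
10*M = 10*600 = 6000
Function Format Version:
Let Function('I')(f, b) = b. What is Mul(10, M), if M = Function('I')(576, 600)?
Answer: 6000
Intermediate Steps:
M = 600
Mul(10, M) = Mul(10, 600) = 6000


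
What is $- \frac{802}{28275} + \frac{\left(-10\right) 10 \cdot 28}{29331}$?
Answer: $- \frac{34231154}{276444675} \approx -0.12383$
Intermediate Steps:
$- \frac{802}{28275} + \frac{\left(-10\right) 10 \cdot 28}{29331} = \left(-802\right) \frac{1}{28275} + \left(-100\right) 28 \cdot \frac{1}{29331} = - \frac{802}{28275} - \frac{2800}{29331} = - \frac{34231154}{276444675}$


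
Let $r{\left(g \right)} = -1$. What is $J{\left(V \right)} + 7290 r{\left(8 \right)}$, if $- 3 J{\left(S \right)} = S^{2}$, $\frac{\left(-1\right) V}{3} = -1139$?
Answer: $-3899253$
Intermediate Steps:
$V = 3417$ ($V = \left(-3\right) \left(-1139\right) = 3417$)
$J{\left(S \right)} = - \frac{S^{2}}{3}$
$J{\left(V \right)} + 7290 r{\left(8 \right)} = - \frac{3417^{2}}{3} + 7290 \left(-1\right) = \left(- \frac{1}{3}\right) 11675889 - 7290 = -3891963 - 7290 = -3899253$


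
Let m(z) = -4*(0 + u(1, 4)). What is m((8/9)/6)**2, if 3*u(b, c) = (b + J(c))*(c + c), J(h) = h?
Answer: 25600/9 ≈ 2844.4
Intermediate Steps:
u(b, c) = 2*c*(b + c)/3 (u(b, c) = ((b + c)*(c + c))/3 = ((b + c)*(2*c))/3 = (2*c*(b + c))/3 = 2*c*(b + c)/3)
m(z) = -160/3 (m(z) = -4*(0 + (2/3)*4*(1 + 4)) = -4*(0 + (2/3)*4*5) = -4*(0 + 40/3) = -4*40/3 = -160/3)
m((8/9)/6)**2 = (-160/3)**2 = 25600/9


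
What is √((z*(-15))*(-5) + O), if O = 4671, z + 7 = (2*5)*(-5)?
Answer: 6*√11 ≈ 19.900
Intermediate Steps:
z = -57 (z = -7 + (2*5)*(-5) = -7 + 10*(-5) = -7 - 50 = -57)
√((z*(-15))*(-5) + O) = √(-57*(-15)*(-5) + 4671) = √(855*(-5) + 4671) = √(-4275 + 4671) = √396 = 6*√11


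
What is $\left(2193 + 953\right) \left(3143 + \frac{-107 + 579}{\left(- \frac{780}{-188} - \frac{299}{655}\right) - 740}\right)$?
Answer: $\frac{56021268011566}{5666807} \approx 9.8859 \cdot 10^{6}$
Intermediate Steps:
$\left(2193 + 953\right) \left(3143 + \frac{-107 + 579}{\left(- \frac{780}{-188} - \frac{299}{655}\right) - 740}\right) = 3146 \left(3143 + \frac{472}{\left(\left(-780\right) \left(- \frac{1}{188}\right) - \frac{299}{655}\right) - 740}\right) = 3146 \left(3143 + \frac{472}{\left(\frac{195}{47} - \frac{299}{655}\right) - 740}\right) = 3146 \left(3143 + \frac{472}{\frac{113672}{30785} - 740}\right) = 3146 \left(3143 + \frac{472}{- \frac{22667228}{30785}}\right) = 3146 \left(3143 + 472 \left(- \frac{30785}{22667228}\right)\right) = 3146 \left(3143 - \frac{3632630}{5666807}\right) = 3146 \cdot \frac{17807141771}{5666807} = \frac{56021268011566}{5666807}$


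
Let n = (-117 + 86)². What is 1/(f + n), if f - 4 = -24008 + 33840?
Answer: 1/10797 ≈ 9.2618e-5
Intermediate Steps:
n = 961 (n = (-31)² = 961)
f = 9836 (f = 4 + (-24008 + 33840) = 4 + 9832 = 9836)
1/(f + n) = 1/(9836 + 961) = 1/10797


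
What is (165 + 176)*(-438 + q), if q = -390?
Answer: -282348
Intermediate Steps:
(165 + 176)*(-438 + q) = (165 + 176)*(-438 - 390) = 341*(-828) = -282348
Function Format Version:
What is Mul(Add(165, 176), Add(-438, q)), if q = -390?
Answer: -282348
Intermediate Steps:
Mul(Add(165, 176), Add(-438, q)) = Mul(Add(165, 176), Add(-438, -390)) = Mul(341, -828) = -282348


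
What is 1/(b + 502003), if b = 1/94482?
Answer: 94482/47430247447 ≈ 1.9920e-6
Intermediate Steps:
b = 1/94482 ≈ 1.0584e-5
1/(b + 502003) = 1/(1/94482 + 502003) = 1/(47430247447/94482) = 94482/47430247447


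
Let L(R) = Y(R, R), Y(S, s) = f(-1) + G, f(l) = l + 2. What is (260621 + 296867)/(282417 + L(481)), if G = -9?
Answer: 557488/282409 ≈ 1.9740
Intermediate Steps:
f(l) = 2 + l
Y(S, s) = -8 (Y(S, s) = (2 - 1) - 9 = 1 - 9 = -8)
L(R) = -8
(260621 + 296867)/(282417 + L(481)) = (260621 + 296867)/(282417 - 8) = 557488/282409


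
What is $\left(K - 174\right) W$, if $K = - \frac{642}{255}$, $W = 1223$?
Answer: $- \frac{18349892}{85} \approx -2.1588 \cdot 10^{5}$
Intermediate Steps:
$K = - \frac{214}{85}$ ($K = \left(-642\right) \frac{1}{255} = - \frac{214}{85} \approx -2.5176$)
$\left(K - 174\right) W = \left(- \frac{214}{85} - 174\right) 1223 = \left(- \frac{15004}{85}\right) 1223 = - \frac{18349892}{85}$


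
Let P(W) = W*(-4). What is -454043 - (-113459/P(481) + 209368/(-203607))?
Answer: -177889443108905/391739868 ≈ -4.5410e+5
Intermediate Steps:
P(W) = -4*W
-454043 - (-113459/P(481) + 209368/(-203607)) = -454043 - (-113459/((-4*481)) + 209368/(-203607)) = -454043 - (-113459/(-1924) + 209368*(-1/203607)) = -454043 - (-113459*(-1/1924) - 209368/203607) = -454043 - (113459/1924 - 209368/203607) = -454043 - 1*22698222581/391739868 = -454043 - 22698222581/391739868 = -177889443108905/391739868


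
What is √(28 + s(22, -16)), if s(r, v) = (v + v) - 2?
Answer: I*√6 ≈ 2.4495*I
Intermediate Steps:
s(r, v) = -2 + 2*v (s(r, v) = 2*v - 2 = -2 + 2*v)
√(28 + s(22, -16)) = √(28 + (-2 + 2*(-16))) = √(28 + (-2 - 32)) = √(28 - 34) = √(-6) = I*√6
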